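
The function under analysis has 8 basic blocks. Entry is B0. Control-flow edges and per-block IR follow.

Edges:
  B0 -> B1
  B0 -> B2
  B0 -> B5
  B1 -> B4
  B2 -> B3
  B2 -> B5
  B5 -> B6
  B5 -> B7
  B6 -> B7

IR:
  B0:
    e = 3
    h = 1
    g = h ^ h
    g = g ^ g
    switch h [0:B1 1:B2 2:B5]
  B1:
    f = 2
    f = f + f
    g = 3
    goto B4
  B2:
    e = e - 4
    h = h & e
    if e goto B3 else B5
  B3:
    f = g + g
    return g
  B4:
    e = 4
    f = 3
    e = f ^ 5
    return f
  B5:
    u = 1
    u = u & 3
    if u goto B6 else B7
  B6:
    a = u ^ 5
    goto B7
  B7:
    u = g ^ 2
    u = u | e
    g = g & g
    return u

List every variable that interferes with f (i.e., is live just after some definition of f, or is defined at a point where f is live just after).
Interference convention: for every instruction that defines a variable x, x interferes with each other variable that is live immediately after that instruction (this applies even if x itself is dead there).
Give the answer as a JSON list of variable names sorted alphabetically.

Block summaries:
  B0: {e,g,h} / ∅
  B1: {f,g} / ∅
  B2: {e,h} / {e,h}
  B3: {f} / {g}
  B4: {e,f} / ∅
  B5: {u} / ∅
  B6: {a} / {u}
  B7: {g,u} / {e,g}

Liveness:
  B0: in=∅ out={e,g,h}
  B1: in=∅ out=∅
  B2: in={e,g,h} out={e,g}
  B3: in={g} out=∅
  B4: in=∅ out=∅
  B5: in={e,g} out={e,g,u}
  B6: in={e,g,u} out={e,g}
  B7: in={e,g} out=∅

Interfere edges:
  a: {e,g}
  e: {a,f,g,h,u}
  f: {e,g}
  g: {a,e,f,h,u}
  h: {e,g}
  u: {e,g}

N(f) = ["e", "g"]

Answer: ["e", "g"]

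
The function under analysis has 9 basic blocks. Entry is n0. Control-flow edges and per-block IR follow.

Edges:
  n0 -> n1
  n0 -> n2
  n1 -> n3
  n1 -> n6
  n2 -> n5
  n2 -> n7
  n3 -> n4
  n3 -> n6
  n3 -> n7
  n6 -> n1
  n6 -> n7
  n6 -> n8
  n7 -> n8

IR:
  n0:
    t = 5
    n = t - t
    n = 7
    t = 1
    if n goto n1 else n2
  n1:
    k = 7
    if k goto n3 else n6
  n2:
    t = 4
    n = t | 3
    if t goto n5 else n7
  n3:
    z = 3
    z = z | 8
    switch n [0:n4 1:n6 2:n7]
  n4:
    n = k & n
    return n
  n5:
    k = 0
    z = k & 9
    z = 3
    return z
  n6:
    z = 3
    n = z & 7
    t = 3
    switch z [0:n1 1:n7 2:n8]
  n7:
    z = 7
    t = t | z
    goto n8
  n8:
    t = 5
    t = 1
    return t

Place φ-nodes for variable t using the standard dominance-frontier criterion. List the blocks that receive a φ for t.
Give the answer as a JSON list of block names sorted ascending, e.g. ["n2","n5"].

idom tree: n1←n0 n2←n0 n3←n1 n4←n3 n5←n2 n6←n1 n7←n0 n8←n0
Dom∩ at merges:
  n1: preds {n0,n6}: {n0} ∩ {n0,n1,n6} = {n0}; idom=n0
  n6: preds {n1,n3}: {n0,n1} ∩ {n0,n1,n3} = {n0,n1}; idom=n1
  n7: preds {n2,n3,n6}: {n0,n2} ∩ {n0,n1,n3} ∩ {n0,n1,n6} = {n0}; idom=n0
  n8: preds {n6,n7}: {n0,n1,n6} ∩ {n0,n7} = {n0}; idom=n0

DF derivation:
  join n1 pred n0: · stop@n0
  join n1 pred n6: n6→n1 stop@n0
  join n6 pred n1: · stop@n1
  join n6 pred n3: n3 stop@n1
  join n7 pred n2: n2 stop@n0
  join n7 pred n3: n3→n1 stop@n0
  join n7 pred n6: n6→n1 stop@n0
  join n8 pred n6: n6→n1 stop@n0
  join n8 pred n7: n7 stop@n0
  n0: DF=∅
  n1: DF={n1,n7,n8}
  n2: DF={n7}
  n3: DF={n6,n7}
  n4: DF=∅
  n5: DF=∅
  n6: DF={n1,n7,n8}
  n7: DF={n8}
  n8: DF=∅

φ for t: defs {n0,n2,n6,n7,n8}
  DF⁺ = {n1,n7,n8}

Answer: ["n1", "n7", "n8"]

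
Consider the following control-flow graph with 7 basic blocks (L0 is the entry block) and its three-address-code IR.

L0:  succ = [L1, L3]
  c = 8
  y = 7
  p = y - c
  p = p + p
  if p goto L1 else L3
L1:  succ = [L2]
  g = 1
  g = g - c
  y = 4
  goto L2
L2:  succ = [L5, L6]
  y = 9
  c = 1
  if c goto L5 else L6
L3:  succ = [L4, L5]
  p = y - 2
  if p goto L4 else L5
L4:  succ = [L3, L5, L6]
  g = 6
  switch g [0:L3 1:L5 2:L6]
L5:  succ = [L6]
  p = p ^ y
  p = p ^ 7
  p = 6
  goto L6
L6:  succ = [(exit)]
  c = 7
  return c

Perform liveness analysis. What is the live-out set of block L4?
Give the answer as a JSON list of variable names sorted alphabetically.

Per-block:
  L0: def={c,p,y} ue=∅
  L1: def={g,y} ue={c}
  L2: def={c,y} ue=∅
  L3: def={p} ue={y}
  L4: def={g} ue=∅
  L5: def={p} ue={p,y}
  L6: def={c} ue=∅

Liveness:
  live L0: ∅→{c,p,y}
  live L1: {c,p}→{p}
  live L2: {p}→{p,y}
  live L3: {y}→{p,y}
  live L4: {p,y}→{p,y}
  live L5: {p,y}→∅
  live L6: ∅→∅

live-out(L4) = ["p", "y"]

Answer: ["p", "y"]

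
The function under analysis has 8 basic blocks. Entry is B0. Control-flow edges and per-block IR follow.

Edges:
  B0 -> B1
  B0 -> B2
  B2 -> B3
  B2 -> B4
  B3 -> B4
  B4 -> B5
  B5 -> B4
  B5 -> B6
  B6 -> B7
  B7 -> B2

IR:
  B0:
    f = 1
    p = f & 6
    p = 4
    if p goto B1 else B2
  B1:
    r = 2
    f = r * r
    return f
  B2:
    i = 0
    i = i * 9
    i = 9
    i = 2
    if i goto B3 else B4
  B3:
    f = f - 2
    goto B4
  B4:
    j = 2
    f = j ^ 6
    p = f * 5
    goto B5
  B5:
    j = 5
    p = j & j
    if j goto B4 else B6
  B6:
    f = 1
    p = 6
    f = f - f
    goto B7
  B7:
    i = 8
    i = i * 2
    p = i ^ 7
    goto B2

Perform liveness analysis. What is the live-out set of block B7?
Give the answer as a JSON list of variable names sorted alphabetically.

def/use:
  B0 def {f,p} use ∅
  B1 def {f,r} use ∅
  B2 def {i} use ∅
  B3 def {f} use {f}
  B4 def {f,j,p} use ∅
  B5 def {j,p} use ∅
  B6 def {f,p} use ∅
  B7 def {i,p} use ∅

Backward fixpoint:
  live B0: ∅→{f}
  live B1: ∅→∅
  live B2: {f}→{f}
  live B3: {f}→∅
  live B4: ∅→∅
  live B5: ∅→∅
  live B6: ∅→{f}
  live B7: {f}→{f}

live-out(B7) = ["f"]

Answer: ["f"]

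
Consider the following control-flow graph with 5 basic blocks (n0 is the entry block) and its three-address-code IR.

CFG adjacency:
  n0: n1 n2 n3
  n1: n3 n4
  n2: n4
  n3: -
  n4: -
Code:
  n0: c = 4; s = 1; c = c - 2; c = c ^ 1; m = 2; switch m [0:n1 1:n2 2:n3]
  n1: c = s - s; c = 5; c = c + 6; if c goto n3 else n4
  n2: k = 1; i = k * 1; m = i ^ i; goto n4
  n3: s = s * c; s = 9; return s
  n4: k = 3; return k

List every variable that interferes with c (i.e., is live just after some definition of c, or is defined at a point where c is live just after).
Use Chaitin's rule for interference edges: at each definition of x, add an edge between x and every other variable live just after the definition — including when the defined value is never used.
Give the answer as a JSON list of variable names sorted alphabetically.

def/use:
  n0 def {c,m,s} use ∅
  n1 def {c} use {s}
  n2 def {i,k,m} use ∅
  n3 def {s} use {c,s}
  n4 def {k} use ∅

Backward fixpoint:
  live n0: ∅→{c,s}
  live n1: {s}→{c,s}
  live n2: ∅→∅
  live n3: {c,s}→∅
  live n4: ∅→∅

Interfere edges:
  c — {m,s}
  i — ∅
  k — ∅
  m — {c,s}
  s — {c,m}

N(c) = ["m", "s"]

Answer: ["m", "s"]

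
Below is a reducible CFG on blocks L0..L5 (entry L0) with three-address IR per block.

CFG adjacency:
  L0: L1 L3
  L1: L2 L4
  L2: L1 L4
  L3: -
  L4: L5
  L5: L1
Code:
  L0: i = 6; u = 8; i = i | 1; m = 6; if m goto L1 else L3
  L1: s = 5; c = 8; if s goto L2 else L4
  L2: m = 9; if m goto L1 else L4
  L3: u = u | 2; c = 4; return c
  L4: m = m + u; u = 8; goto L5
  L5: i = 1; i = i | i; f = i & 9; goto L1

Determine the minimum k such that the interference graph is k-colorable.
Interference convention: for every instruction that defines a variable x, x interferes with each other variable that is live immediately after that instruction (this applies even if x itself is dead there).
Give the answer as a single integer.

def/use:
  L0: {i,m,u} / ∅
  L1: {c,s} / ∅
  L2: {m} / ∅
  L3: {c,u} / {u}
  L4: {m,u} / {m,u}
  L5: {f,i} / ∅

Live sets:
  L0 li=∅ lo={m,u}
  L1 li={m,u} lo={m,u}
  L2 li={u} lo={m,u}
  L3 li={u} lo=∅
  L4 li={m,u} lo={m,u}
  L5 li={m,u} lo={m,u}

Interference:
  c: {m,s,u}
  f: {m,u}
  i: {m,u}
  m: {c,f,i,s,u}
  s: {c,m,u}
  u: {c,f,i,m,s}

Chromatic number:
  {c,m,s,u} pairwise interfere (4-clique) ⇒ χ ≥ 4
  assign c→c2 f→c2 i→c2 m→c0 s→c3 u→c1 — no edge inside a register ⇒ χ ≤ 4
  χ = 4

Answer: 4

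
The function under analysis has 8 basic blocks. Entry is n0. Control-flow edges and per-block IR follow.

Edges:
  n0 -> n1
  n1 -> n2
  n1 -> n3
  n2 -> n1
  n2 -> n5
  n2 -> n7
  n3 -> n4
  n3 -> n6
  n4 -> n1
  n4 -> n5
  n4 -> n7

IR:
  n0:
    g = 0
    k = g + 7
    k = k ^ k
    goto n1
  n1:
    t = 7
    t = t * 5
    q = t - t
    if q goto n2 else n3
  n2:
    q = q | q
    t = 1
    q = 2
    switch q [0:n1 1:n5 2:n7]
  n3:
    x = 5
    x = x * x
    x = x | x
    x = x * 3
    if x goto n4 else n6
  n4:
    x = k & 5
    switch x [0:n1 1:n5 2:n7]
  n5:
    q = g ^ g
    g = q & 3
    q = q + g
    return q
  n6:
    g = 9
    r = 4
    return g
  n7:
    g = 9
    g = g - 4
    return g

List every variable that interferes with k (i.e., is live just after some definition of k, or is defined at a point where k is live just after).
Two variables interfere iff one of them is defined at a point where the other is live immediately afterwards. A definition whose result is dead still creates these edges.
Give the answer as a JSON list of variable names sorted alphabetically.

def/use:
  n0: {g,k} / ∅
  n1: {q,t} / ∅
  n2: {q,t} / {q}
  n3: {x} / ∅
  n4: {x} / {k}
  n5: {g,q} / {g}
  n6: {g,r} / ∅
  n7: {g} / ∅

Backward fixpoint:
  live n0: ∅→{g,k}
  live n1: {g,k}→{g,k,q}
  live n2: {g,k,q}→{g,k}
  live n3: {g,k}→{g,k}
  live n4: {g,k}→{g,k}
  live n5: {g}→∅
  live n6: ∅→∅
  live n7: ∅→∅

Conflict graph:
  g: {k,q,r,t,x}
  k: {g,q,t,x}
  q: {g,k}
  r: {g}
  t: {g,k}
  x: {g,k}

N(k) = ["g", "q", "t", "x"]

Answer: ["g", "q", "t", "x"]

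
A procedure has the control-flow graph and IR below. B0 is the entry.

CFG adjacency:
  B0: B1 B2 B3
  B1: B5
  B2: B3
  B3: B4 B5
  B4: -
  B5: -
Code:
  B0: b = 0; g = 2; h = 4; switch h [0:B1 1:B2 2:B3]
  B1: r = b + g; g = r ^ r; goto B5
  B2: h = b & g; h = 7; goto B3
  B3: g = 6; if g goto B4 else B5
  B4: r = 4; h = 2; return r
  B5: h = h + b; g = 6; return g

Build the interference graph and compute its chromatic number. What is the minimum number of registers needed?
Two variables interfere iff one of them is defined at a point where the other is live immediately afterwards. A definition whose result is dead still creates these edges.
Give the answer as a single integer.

Answer: 3

Analysis:
Per-block:
  B0: def={b,g,h} ue=∅
  B1: def={g,r} ue={b,g}
  B2: def={h} ue={b,g}
  B3: def={g} ue=∅
  B4: def={h,r} ue=∅
  B5: def={g,h} ue={b,h}

Liveness:
  B0: in=∅ out={b,g,h}
  B1: in={b,g,h} out={b,h}
  B2: in={b,g} out={b,h}
  B3: in={b,h} out={b,h}
  B4: in=∅ out=∅
  B5: in={b,h} out=∅

Interfere edges:
  b — {g,h,r}
  g — {b,h}
  h — {b,g,r}
  r — {b,h}

Chromatic number:
  clique {b,g,h} ⇒ need ≥ 3
  assign b→r0 g→r2 h→r1 r→r2 — no edge inside a register ⇒ χ ≤ 3
  χ = 3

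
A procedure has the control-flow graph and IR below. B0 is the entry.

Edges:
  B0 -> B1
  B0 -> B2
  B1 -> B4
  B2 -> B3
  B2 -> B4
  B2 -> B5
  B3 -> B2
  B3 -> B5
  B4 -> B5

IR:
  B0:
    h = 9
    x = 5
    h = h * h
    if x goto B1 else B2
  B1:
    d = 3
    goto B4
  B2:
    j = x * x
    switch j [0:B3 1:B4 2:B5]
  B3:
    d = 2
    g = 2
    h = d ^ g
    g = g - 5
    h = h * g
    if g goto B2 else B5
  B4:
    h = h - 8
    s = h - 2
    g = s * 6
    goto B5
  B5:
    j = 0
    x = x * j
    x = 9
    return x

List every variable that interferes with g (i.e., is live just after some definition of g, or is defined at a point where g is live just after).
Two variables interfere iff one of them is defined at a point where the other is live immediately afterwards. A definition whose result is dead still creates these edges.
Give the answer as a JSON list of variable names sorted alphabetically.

Answer: ["d", "h", "x"]

Analysis:
Per-block:
  B0 def {h,x} use ∅
  B1 def {d} use ∅
  B2 def {j} use {x}
  B3 def {d,g,h} use ∅
  B4 def {g,h,s} use {h}
  B5 def {j,x} use {x}

Backward fixpoint:
  B0 li=∅ lo={h,x}
  B1 li={h,x} lo={h,x}
  B2 li={h,x} lo={h,x}
  B3 li={x} lo={h,x}
  B4 li={h,x} lo={x}
  B5 li={x} lo=∅

Conflict graph:
  d: {g,h,x}
  g: {d,h,x}
  h: {d,g,j,x}
  j: {h,x}
  s: {x}
  x: {d,g,h,j,s}

N(g) = ["d", "h", "x"]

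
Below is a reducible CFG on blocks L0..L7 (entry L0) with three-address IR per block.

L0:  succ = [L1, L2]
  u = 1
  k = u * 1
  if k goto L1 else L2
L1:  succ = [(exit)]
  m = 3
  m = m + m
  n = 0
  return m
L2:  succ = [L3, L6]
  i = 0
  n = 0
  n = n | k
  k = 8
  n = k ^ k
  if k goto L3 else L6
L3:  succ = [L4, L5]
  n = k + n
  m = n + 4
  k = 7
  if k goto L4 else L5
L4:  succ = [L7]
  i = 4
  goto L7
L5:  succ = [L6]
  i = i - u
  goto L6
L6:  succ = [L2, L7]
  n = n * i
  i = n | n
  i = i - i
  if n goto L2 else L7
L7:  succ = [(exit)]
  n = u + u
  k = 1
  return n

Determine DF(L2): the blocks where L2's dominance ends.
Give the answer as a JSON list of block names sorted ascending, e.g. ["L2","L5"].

idom tree: L1←L0 L2←L0 L3←L2 L4←L3 L5←L3 L6←L2 L7←L2
Join-block Dom:
  L2: preds {L0,L6}: {L0} ∩ {L0,L2,L6} = {L0}; idom=L0
  L6: preds {L2,L5}: {L0,L2} ∩ {L0,L2,L3,L5} = {L0,L2}; idom=L2
  L7: preds {L4,L6}: {L0,L2,L3,L4} ∩ {L0,L2,L6} = {L0,L2}; idom=L2

Frontier:
  L2←L0: walk · to L0
  L2←L6: walk L6→L2 to L0
  L6←L2: walk · to L2
  L6←L5: walk L5→L3 to L2
  L7←L4: walk L4→L3 to L2
  L7←L6: walk L6 to L2
  DF(L0)=∅
  DF(L1)=∅
  DF(L2)={L2}
  DF(L3)={L6,L7}
  DF(L4)={L7}
  DF(L5)={L6}
  DF(L6)={L2,L7}
  DF(L7)=∅

DF(L2) = ["L2"]

Answer: ["L2"]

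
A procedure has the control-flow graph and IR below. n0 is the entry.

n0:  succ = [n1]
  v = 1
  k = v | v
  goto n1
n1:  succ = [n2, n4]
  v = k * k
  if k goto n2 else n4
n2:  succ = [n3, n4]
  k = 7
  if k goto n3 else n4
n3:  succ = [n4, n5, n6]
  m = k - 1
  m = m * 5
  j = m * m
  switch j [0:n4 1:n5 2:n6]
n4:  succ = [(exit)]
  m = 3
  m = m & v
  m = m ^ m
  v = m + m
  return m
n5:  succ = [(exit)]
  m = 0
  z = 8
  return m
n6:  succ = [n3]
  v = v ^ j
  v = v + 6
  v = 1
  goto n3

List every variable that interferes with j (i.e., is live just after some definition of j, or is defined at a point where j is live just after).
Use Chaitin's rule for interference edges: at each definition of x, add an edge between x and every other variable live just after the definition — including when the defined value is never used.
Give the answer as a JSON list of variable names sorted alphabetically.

Per-block:
  n0: {k,v} / ∅
  n1: {v} / {k}
  n2: {k} / ∅
  n3: {j,m} / {k}
  n4: {m,v} / {v}
  n5: {m,z} / ∅
  n6: {v} / {j,v}

Live sets:
  n0 li=∅ lo={k}
  n1 li={k} lo={v}
  n2 li={v} lo={k,v}
  n3 li={k,v} lo={j,k,v}
  n4 li={v} lo=∅
  n5 li=∅ lo=∅
  n6 li={j,k,v} lo={k,v}

Interfere edges:
  j↔{k,v}
  k↔{j,m,v}
  m↔{k,v,z}
  v↔{j,k,m}
  z↔{m}

N(j) = ["k", "v"]

Answer: ["k", "v"]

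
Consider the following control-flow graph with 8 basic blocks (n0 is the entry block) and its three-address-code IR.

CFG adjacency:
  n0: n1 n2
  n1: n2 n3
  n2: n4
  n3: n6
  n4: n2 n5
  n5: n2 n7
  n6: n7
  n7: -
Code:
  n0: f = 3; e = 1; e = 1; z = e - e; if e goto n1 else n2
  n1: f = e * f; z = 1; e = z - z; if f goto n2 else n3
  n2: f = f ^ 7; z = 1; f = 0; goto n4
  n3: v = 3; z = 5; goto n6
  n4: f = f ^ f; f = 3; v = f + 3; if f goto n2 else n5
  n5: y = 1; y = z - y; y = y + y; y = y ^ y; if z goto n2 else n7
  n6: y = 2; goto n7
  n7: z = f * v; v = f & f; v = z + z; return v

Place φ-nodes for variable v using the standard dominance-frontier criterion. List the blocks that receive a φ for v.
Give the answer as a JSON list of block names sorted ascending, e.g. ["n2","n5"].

Answer: ["n2", "n7"]

Working:
idom tree: n1←n0 n2←n0 n3←n1 n4←n2 n5←n4 n6←n3 n7←n0
Dom∩ at merges:
  n2: preds {n0,n1,n4,n5}: {n0} ∩ {n0,n1} ∩ {n0,n2,n4} ∩ {n0,n2,n4,n5} = {n0}; idom=n0
  n7: preds {n5,n6}: {n0,n2,n4,n5} ∩ {n0,n1,n3,n6} = {n0}; idom=n0

Frontier:
  n2←n0: walk · to n0
  n2←n1: walk n1 to n0
  n2←n4: walk n4→n2 to n0
  n2←n5: walk n5→n4→n2 to n0
  n7←n5: walk n5→n4→n2 to n0
  n7←n6: walk n6→n3→n1 to n0
  n0: DF=∅
  n1: DF={n2,n7}
  n2: DF={n2,n7}
  n3: DF={n7}
  n4: DF={n2,n7}
  n5: DF={n2,n7}
  n6: DF={n7}
  n7: DF=∅

φ for v: defs {n3,n4,n7}
  DF⁺ = {n2,n7}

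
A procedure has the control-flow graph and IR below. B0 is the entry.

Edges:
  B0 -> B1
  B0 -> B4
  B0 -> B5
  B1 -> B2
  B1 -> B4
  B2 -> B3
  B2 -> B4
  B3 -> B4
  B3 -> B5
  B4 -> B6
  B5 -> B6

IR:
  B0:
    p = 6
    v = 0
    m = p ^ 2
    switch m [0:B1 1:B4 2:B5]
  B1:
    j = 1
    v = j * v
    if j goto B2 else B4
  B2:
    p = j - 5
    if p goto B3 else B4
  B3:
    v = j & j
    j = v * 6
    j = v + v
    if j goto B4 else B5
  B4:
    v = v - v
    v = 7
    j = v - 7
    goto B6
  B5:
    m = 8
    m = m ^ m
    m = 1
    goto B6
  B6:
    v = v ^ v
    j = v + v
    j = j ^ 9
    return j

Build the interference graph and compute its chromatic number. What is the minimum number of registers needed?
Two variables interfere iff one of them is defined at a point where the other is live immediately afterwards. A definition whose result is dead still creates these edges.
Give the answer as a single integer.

Answer: 3

Working:
def/use:
  B0 def {m,p,v} use ∅
  B1 def {j,v} use {v}
  B2 def {p} use {j}
  B3 def {j,v} use {j}
  B4 def {j,v} use {v}
  B5 def {m} use ∅
  B6 def {j,v} use {v}

Live sets:
  B0: in=∅ out={v}
  B1: in={v} out={j,v}
  B2: in={j,v} out={j,v}
  B3: in={j} out={v}
  B4: in={v} out={v}
  B5: in={v} out={v}
  B6: in={v} out=∅

Interfere edges:
  j↔{p,v}
  m↔{v}
  p↔{j,v}
  v↔{j,m,p}

Colouring:
  lower bound: {j,p,v} mutually conflict ⇒ χ ≥ 3
  3-colouring: r0={v}  r1={j,m}  r2={p}
  χ = 3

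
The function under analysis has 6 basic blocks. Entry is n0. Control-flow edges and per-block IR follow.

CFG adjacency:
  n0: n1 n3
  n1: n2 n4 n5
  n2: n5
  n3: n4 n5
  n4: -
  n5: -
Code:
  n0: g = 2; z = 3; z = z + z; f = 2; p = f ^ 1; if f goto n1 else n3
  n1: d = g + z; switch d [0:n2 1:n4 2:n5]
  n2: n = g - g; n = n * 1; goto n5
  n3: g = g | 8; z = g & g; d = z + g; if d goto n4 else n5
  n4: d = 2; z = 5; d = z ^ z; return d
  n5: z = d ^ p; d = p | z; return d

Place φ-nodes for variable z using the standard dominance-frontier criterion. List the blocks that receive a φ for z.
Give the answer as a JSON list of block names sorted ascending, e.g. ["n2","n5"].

Answer: ["n4", "n5"]

Derivation:
idom tree: n1←n0 n2←n1 n3←n0 n4←n0 n5←n0
Dom at joins:
  n4: preds {n1,n3}: {n0,n1} ∩ {n0,n3} = {n0}; idom=n0
  n5: preds {n1,n2,n3}: {n0,n1} ∩ {n0,n1,n2} ∩ {n0,n3} = {n0}; idom=n0

DF derivation:
  n4←n1: walk n1 to n0
  n4←n3: walk n3 to n0
  n5←n1: walk n1 to n0
  n5←n2: walk n2→n1 to n0
  n5←n3: walk n3 to n0
  n0: DF=∅
  n1: DF={n4,n5}
  n2: DF={n5}
  n3: DF={n4,n5}
  n4: DF=∅
  n5: DF=∅

φ for z: defs {n0,n3,n4,n5}
  DF⁺ = {n4,n5}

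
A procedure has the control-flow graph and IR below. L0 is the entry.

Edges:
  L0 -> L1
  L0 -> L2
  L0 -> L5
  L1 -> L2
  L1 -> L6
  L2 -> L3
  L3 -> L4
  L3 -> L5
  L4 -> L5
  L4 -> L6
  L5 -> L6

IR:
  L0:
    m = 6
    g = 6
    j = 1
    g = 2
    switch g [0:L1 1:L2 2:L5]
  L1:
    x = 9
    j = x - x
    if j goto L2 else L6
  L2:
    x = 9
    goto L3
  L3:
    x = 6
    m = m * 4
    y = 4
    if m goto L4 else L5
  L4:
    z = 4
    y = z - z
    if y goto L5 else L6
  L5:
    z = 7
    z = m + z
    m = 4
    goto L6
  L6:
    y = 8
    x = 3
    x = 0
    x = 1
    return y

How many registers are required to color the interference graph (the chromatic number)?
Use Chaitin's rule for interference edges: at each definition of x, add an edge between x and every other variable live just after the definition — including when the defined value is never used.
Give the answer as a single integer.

def/use:
  L0: {g,j,m} / ∅
  L1: {j,x} / ∅
  L2: {x} / ∅
  L3: {m,x,y} / {m}
  L4: {y,z} / ∅
  L5: {m,z} / {m}
  L6: {x,y} / ∅

Backward fixpoint:
  L0 li=∅ lo={m}
  L1 li={m} lo={m}
  L2 li={m} lo={m}
  L3 li={m} lo={m}
  L4 li={m} lo={m}
  L5 li={m} lo=∅
  L6 li=∅ lo=∅

Interfere edges:
  g: {m}
  j: {m}
  m: {g,j,x,y,z}
  x: {m,y}
  y: {m,x}
  z: {m}

Colouring:
  clique {m,x,y} ⇒ need ≥ 3
  assign g→R1 j→R1 m→R0 x→R1 y→R2 z→R1 — no edge inside a register ⇒ χ ≤ 3
  χ = 3

Answer: 3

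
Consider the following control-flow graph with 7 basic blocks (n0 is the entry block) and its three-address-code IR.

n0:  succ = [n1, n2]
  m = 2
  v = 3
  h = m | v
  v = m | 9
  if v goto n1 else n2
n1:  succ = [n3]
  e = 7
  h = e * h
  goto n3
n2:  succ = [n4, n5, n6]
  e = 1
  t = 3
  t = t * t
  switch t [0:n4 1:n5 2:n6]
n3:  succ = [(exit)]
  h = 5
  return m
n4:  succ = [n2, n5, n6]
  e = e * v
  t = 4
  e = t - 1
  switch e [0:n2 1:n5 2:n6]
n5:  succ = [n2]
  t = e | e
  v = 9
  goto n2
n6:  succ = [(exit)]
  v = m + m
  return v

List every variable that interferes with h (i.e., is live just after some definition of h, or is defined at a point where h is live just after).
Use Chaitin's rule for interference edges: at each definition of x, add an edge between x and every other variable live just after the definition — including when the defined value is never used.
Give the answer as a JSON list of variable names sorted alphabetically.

def/use:
  n0: def={h,m,v} ue=∅
  n1: def={e,h} ue={h}
  n2: def={e,t} ue=∅
  n3: def={h} ue={m}
  n4: def={e,t} ue={e,v}
  n5: def={t,v} ue={e}
  n6: def={v} ue={m}

Live sets:
  n0: in=∅ out={h,m,v}
  n1: in={h,m} out={m}
  n2: in={m,v} out={e,m,v}
  n3: in={m} out=∅
  n4: in={e,m,v} out={e,m,v}
  n5: in={e,m} out={m,v}
  n6: in={m} out=∅

Interfere edges:
  e — {h,m,t,v}
  h — {e,m,v}
  m — {e,h,t,v}
  t — {e,m,v}
  v — {e,h,m,t}

N(h) = ["e", "m", "v"]

Answer: ["e", "m", "v"]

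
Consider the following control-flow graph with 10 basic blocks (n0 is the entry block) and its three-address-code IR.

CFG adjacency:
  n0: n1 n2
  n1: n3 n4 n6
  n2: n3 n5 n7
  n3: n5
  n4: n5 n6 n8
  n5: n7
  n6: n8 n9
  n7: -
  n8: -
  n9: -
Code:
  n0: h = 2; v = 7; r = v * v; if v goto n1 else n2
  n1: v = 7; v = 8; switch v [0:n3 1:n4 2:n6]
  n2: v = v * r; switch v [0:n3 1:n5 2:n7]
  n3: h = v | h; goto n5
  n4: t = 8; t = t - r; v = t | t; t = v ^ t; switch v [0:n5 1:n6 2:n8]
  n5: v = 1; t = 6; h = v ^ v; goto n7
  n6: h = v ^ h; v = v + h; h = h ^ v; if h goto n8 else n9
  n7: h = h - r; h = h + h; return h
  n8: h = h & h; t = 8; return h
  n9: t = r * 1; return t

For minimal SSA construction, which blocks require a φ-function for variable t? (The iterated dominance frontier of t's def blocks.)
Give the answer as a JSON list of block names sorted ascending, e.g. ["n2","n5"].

idom tree: n1←n0 n2←n0 n3←n0 n4←n1 n5←n0 n6←n1 n7←n0 n8←n1 n9←n6
Join-block Dom:
  n3: preds {n1,n2}: {n0,n1} ∩ {n0,n2} = {n0}; idom=n0
  n5: preds {n2,n3,n4}: {n0,n2} ∩ {n0,n3} ∩ {n0,n1,n4} = {n0}; idom=n0
  n6: preds {n1,n4}: {n0,n1} ∩ {n0,n1,n4} = {n0,n1}; idom=n1
  n7: preds {n2,n5}: {n0,n2} ∩ {n0,n5} = {n0}; idom=n0
  n8: preds {n4,n6}: {n0,n1,n4} ∩ {n0,n1,n6} = {n0,n1}; idom=n1

DF derivation:
  n3←n1: walk n1 to n0
  n3←n2: walk n2 to n0
  n5←n2: walk n2 to n0
  n5←n3: walk n3 to n0
  n5←n4: walk n4→n1 to n0
  n6←n1: walk · to n1
  n6←n4: walk n4 to n1
  n7←n2: walk n2 to n0
  n7←n5: walk n5 to n0
  n8←n4: walk n4 to n1
  n8←n6: walk n6 to n1
  DF(n0)=∅
  DF(n1)={n3,n5}
  DF(n2)={n3,n5,n7}
  DF(n3)={n5}
  DF(n4)={n5,n6,n8}
  DF(n5)={n7}
  DF(n6)={n8}
  DF(n7)=∅
  DF(n8)=∅
  DF(n9)=∅

φ for t: defs {n4,n5,n8,n9}
  DF⁺ = {n5,n6,n7,n8}

Answer: ["n5", "n6", "n7", "n8"]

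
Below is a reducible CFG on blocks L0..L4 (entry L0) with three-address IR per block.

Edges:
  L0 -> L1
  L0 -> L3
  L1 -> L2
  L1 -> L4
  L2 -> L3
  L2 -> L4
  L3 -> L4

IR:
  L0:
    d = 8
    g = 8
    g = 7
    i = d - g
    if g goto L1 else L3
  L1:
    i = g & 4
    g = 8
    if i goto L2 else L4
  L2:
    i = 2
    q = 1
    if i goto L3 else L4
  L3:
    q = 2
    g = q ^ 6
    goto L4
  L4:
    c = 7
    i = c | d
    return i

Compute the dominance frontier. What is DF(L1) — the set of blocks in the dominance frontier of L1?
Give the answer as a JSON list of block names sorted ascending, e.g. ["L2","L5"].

Answer: ["L3", "L4"]

Working:
idom tree: L1←L0 L2←L1 L3←L0 L4←L0
Dom∩ at merges:
  L3: preds {L0,L2}: {L0} ∩ {L0,L1,L2} = {L0}; idom=L0
  L4: preds {L1,L2,L3}: {L0,L1} ∩ {L0,L1,L2} ∩ {L0,L3} = {L0}; idom=L0

Frontier:
  L3←L0: walk · to L0
  L3←L2: walk L2→L1 to L0
  L4←L1: walk L1 to L0
  L4←L2: walk L2→L1 to L0
  L4←L3: walk L3 to L0
  L0: DF=∅
  L1: DF={L3,L4}
  L2: DF={L3,L4}
  L3: DF={L4}
  L4: DF=∅

DF(L1) = ["L3", "L4"]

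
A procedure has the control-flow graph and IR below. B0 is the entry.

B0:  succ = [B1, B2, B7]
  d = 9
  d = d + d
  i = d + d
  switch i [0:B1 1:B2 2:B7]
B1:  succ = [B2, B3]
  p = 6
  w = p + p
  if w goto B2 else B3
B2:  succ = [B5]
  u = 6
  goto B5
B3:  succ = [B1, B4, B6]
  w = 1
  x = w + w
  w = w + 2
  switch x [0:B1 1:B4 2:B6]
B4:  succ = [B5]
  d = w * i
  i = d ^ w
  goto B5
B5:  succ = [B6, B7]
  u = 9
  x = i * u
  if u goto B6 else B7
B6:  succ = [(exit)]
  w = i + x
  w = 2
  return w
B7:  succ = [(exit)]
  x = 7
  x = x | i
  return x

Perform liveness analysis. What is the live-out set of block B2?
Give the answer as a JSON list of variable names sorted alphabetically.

Answer: ["i"]

Analysis:
Block summaries:
  B0 def {d,i} use ∅
  B1 def {p,w} use ∅
  B2 def {u} use ∅
  B3 def {w,x} use ∅
  B4 def {d,i} use {i,w}
  B5 def {u,x} use {i}
  B6 def {w} use {i,x}
  B7 def {x} use {i}

Live sets:
  live B0: ∅→{i}
  live B1: {i}→{i}
  live B2: {i}→{i}
  live B3: {i}→{i,w,x}
  live B4: {i,w}→{i}
  live B5: {i}→{i,x}
  live B6: {i,x}→∅
  live B7: {i}→∅

live-out(B2) = ["i"]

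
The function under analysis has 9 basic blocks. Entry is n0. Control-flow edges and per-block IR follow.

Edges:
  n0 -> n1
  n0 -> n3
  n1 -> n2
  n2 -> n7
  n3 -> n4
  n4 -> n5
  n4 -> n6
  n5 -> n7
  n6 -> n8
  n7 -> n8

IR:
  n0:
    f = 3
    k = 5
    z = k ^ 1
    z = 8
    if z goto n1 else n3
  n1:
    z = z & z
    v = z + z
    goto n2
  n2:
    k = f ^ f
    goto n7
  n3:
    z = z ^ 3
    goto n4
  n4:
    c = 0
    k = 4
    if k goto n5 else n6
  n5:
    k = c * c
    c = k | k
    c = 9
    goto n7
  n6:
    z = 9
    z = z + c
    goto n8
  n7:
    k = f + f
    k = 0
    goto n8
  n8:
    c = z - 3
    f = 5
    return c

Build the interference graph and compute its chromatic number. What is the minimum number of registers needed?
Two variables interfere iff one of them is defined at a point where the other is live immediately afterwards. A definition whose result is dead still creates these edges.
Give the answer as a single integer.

Answer: 4

Analysis:
Per-block:
  n0 def {f,k,z} use ∅
  n1 def {v,z} use {z}
  n2 def {k} use {f}
  n3 def {z} use {z}
  n4 def {c,k} use ∅
  n5 def {c,k} use {c}
  n6 def {z} use {c}
  n7 def {k} use {f}
  n8 def {c,f} use {z}

Live sets:
  n0 li=∅ lo={f,z}
  n1 li={f,z} lo={f,z}
  n2 li={f,z} lo={f,z}
  n3 li={f,z} lo={f,z}
  n4 li={f,z} lo={c,f,z}
  n5 li={c,f,z} lo={f,z}
  n6 li={c} lo={z}
  n7 li={f,z} lo={z}
  n8 li={z} lo=∅

Interfere edges:
  c: {f,k,z}
  f: {c,k,v,z}
  k: {c,f,z}
  v: {f,z}
  z: {c,f,k,v}

Chromatic number:
  lower bound: {c,f,k,z} mutually conflict ⇒ χ ≥ 4
  4-colouring: R0={f}  R1={z}  R2={c,v}  R3={k}
  χ = 4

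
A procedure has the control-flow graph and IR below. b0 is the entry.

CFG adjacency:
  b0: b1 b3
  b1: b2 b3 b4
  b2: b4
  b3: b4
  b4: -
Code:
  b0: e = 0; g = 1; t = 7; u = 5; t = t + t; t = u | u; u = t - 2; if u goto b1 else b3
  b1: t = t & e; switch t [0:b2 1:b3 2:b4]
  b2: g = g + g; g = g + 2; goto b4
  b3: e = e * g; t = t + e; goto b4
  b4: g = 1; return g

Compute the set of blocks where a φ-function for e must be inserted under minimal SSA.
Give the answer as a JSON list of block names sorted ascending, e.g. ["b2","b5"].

idom tree: b1←b0 b2←b1 b3←b0 b4←b0
Join-block Dom:
  b3: preds {b0,b1}: {b0} ∩ {b0,b1} = {b0}; idom=b0
  b4: preds {b1,b2,b3}: {b0,b1} ∩ {b0,b1,b2} ∩ {b0,b3} = {b0}; idom=b0

DF derivation:
  join b3 pred b0: · stop@b0
  join b3 pred b1: b1 stop@b0
  join b4 pred b1: b1 stop@b0
  join b4 pred b2: b2→b1 stop@b0
  join b4 pred b3: b3 stop@b0
  b0 → ∅
  b1 → {b3,b4}
  b2 → {b4}
  b3 → {b4}
  b4 → ∅

φ for e: defs {b0,b3}
  DF⁺ = {b4}

Answer: ["b4"]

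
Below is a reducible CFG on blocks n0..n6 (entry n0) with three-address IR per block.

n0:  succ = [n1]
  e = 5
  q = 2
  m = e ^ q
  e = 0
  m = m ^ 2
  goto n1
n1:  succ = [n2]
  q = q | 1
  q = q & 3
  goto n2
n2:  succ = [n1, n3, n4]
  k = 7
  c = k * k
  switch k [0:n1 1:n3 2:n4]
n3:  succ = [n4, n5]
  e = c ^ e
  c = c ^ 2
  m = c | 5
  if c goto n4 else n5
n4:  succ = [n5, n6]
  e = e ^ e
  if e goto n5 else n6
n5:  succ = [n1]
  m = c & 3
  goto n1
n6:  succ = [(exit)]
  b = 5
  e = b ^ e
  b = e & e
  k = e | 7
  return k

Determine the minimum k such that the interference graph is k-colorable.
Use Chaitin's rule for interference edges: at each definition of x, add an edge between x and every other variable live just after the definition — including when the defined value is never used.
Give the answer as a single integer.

Answer: 4

Analysis:
Block summaries:
  n0: {e,m,q} / ∅
  n1: {q} / {q}
  n2: {c,k} / ∅
  n3: {c,e,m} / {c,e}
  n4: {e} / {e}
  n5: {m} / {c}
  n6: {b,e,k} / {e}

Live sets:
  n0 li=∅ lo={e,q}
  n1 li={e,q} lo={e,q}
  n2 li={e,q} lo={c,e,q}
  n3 li={c,e,q} lo={c,e,q}
  n4 li={c,e,q} lo={c,e,q}
  n5 li={c,e,q} lo={e,q}
  n6 li={e} lo=∅

Conflict graph:
  b: {e}
  c: {e,k,m,q}
  e: {b,c,k,m,q}
  k: {c,e,q}
  m: {c,e,q}
  q: {c,e,k,m}

Registers:
  lower bound: {c,e,k,q} mutually conflict ⇒ χ ≥ 4
  4-colouring: c0={e}  c1={b,c}  c2={q}  c3={k,m}
  χ = 4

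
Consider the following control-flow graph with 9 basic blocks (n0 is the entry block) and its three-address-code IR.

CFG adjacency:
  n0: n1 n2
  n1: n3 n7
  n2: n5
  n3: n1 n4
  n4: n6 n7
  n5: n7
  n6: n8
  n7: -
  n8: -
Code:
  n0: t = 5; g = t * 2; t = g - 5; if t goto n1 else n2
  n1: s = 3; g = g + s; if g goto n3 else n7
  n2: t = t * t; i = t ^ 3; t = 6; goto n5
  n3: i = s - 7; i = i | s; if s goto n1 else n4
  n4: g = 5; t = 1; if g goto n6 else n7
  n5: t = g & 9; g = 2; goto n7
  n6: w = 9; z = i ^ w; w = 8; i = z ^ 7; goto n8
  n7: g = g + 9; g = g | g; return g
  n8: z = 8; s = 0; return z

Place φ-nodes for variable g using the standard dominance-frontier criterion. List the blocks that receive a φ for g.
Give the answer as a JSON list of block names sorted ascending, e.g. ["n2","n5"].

idom tree: n1←n0 n2←n0 n3←n1 n4←n3 n5←n2 n6←n4 n7←n0 n8←n6
Join-block Dom:
  n1: preds {n0,n3}: {n0} ∩ {n0,n1,n3} = {n0}; idom=n0
  n7: preds {n1,n4,n5}: {n0,n1} ∩ {n0,n1,n3,n4} ∩ {n0,n2,n5} = {n0}; idom=n0

DF walk-up:
  n1←n0: walk · to n0
  n1←n3: walk n3→n1 to n0
  n7←n1: walk n1 to n0
  n7←n4: walk n4→n3→n1 to n0
  n7←n5: walk n5→n2 to n0
  n0: DF=∅
  n1: DF={n1,n7}
  n2: DF={n7}
  n3: DF={n1,n7}
  n4: DF={n7}
  n5: DF={n7}
  n6: DF=∅
  n7: DF=∅
  n8: DF=∅

φ for g: defs {n0,n1,n4,n5,n7}
  DF⁺ = {n1,n7}

Answer: ["n1", "n7"]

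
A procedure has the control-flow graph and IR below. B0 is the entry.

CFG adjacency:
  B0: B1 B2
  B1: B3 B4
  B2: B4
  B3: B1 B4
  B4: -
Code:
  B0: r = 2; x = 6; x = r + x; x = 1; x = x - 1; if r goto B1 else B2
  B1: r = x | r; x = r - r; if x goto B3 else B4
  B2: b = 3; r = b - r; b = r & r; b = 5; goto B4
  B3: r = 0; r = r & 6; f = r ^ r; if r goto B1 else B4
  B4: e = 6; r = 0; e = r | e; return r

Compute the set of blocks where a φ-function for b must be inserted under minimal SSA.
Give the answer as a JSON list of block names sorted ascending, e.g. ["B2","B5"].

idom tree: B1←B0 B2←B0 B3←B1 B4←B0
Dom∩ at merges:
  B1: preds {B0,B3}: {B0} ∩ {B0,B1,B3} = {B0}; idom=B0
  B4: preds {B1,B2,B3}: {B0,B1} ∩ {B0,B2} ∩ {B0,B1,B3} = {B0}; idom=B0

DF derivation:
  B1←B0: walk · to B0
  B1←B3: walk B3→B1 to B0
  B4←B1: walk B1 to B0
  B4←B2: walk B2 to B0
  B4←B3: walk B3→B1 to B0
  B0 → ∅
  B1 → {B1,B4}
  B2 → {B4}
  B3 → {B1,B4}
  B4 → ∅

φ for b: defs {B2}
  DF⁺ = {B4}

Answer: ["B4"]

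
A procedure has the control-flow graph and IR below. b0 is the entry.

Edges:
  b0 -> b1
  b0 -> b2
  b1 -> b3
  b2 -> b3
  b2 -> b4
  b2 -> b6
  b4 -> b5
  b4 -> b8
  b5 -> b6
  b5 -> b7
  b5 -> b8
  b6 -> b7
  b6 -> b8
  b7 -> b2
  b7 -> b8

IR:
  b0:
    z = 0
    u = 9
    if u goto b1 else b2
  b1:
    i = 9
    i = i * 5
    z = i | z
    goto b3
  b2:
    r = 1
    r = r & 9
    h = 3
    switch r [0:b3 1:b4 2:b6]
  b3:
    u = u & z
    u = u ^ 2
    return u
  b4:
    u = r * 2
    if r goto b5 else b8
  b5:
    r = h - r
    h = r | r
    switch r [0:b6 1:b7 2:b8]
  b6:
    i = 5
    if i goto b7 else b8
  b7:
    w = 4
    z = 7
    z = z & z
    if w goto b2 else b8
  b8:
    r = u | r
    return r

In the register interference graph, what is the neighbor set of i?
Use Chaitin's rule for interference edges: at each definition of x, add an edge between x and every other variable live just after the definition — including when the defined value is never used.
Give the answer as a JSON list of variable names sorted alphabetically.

Answer: ["r", "u", "z"]

Working:
def/use:
  b0: def={u,z} ue=∅
  b1: def={i,z} ue={z}
  b2: def={h,r} ue=∅
  b3: def={u} ue={u,z}
  b4: def={u} ue={r}
  b5: def={h,r} ue={h,r}
  b6: def={i} ue=∅
  b7: def={w,z} ue=∅
  b8: def={r} ue={r,u}

Backward fixpoint:
  live b0: ∅→{u,z}
  live b1: {u,z}→{u,z}
  live b2: {u,z}→{h,r,u,z}
  live b3: {u,z}→∅
  live b4: {h,r}→{h,r,u}
  live b5: {h,r,u}→{r,u}
  live b6: {r,u}→{r,u}
  live b7: {r,u}→{r,u,z}
  live b8: {r,u}→∅

Interference:
  h↔{r,u,z}
  i↔{r,u,z}
  r↔{h,i,u,w,z}
  u↔{h,i,r,w,z}
  w↔{r,u,z}
  z↔{h,i,r,u,w}

N(i) = ["r", "u", "z"]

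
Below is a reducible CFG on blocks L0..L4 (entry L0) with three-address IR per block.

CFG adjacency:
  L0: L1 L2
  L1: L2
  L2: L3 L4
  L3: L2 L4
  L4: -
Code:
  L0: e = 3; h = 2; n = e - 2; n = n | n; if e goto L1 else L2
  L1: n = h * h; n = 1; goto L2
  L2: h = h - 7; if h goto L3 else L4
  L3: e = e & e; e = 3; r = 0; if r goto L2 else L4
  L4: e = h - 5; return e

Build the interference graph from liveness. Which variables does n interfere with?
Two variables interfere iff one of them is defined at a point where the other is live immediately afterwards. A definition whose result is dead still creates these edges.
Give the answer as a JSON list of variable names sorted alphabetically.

Answer: ["e", "h"]

Analysis:
def/use:
  L0: def={e,h,n} ue=∅
  L1: def={n} ue={h}
  L2: def={h} ue={h}
  L3: def={e,r} ue={e}
  L4: def={e} ue={h}

Live sets:
  L0 li=∅ lo={e,h}
  L1 li={e,h} lo={e,h}
  L2 li={e,h} lo={e,h}
  L3 li={e,h} lo={e,h}
  L4 li={h} lo=∅

Conflict graph:
  e↔{h,n,r}
  h↔{e,n,r}
  n↔{e,h}
  r↔{e,h}

N(n) = ["e", "h"]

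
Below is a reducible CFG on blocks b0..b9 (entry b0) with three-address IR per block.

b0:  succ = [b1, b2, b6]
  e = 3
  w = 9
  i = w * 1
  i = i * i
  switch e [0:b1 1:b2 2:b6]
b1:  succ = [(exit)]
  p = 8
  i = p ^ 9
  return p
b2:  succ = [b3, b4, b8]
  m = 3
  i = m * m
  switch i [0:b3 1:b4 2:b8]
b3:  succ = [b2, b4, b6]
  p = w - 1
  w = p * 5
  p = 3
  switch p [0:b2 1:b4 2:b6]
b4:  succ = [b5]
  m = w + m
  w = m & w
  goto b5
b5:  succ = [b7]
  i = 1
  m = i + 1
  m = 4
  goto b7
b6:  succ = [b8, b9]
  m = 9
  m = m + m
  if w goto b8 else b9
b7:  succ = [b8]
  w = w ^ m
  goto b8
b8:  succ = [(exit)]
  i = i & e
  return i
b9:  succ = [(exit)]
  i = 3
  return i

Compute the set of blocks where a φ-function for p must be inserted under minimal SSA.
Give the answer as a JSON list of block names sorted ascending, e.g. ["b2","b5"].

Answer: ["b2", "b4", "b6", "b8"]

Derivation:
idom tree: b1←b0 b2←b0 b3←b2 b4←b2 b5←b4 b6←b0 b7←b5 b8←b0 b9←b6
Dom at joins:
  b2: preds {b0,b3}: {b0} ∩ {b0,b2,b3} = {b0}; idom=b0
  b4: preds {b2,b3}: {b0,b2} ∩ {b0,b2,b3} = {b0,b2}; idom=b2
  b6: preds {b0,b3}: {b0} ∩ {b0,b2,b3} = {b0}; idom=b0
  b8: preds {b2,b6,b7}: {b0,b2} ∩ {b0,b6} ∩ {b0,b2,b4,b5,b7} = {b0}; idom=b0

DF walk-up:
  join b2 pred b0: · stop@b0
  join b2 pred b3: b3→b2 stop@b0
  join b4 pred b2: · stop@b2
  join b4 pred b3: b3 stop@b2
  join b6 pred b0: · stop@b0
  join b6 pred b3: b3→b2 stop@b0
  join b8 pred b2: b2 stop@b0
  join b8 pred b6: b6 stop@b0
  join b8 pred b7: b7→b5→b4→b2 stop@b0
  b0: DF=∅
  b1: DF=∅
  b2: DF={b2,b6,b8}
  b3: DF={b2,b4,b6}
  b4: DF={b8}
  b5: DF={b8}
  b6: DF={b8}
  b7: DF={b8}
  b8: DF=∅
  b9: DF=∅

φ for p: defs {b1,b3}
  DF⁺ = {b2,b4,b6,b8}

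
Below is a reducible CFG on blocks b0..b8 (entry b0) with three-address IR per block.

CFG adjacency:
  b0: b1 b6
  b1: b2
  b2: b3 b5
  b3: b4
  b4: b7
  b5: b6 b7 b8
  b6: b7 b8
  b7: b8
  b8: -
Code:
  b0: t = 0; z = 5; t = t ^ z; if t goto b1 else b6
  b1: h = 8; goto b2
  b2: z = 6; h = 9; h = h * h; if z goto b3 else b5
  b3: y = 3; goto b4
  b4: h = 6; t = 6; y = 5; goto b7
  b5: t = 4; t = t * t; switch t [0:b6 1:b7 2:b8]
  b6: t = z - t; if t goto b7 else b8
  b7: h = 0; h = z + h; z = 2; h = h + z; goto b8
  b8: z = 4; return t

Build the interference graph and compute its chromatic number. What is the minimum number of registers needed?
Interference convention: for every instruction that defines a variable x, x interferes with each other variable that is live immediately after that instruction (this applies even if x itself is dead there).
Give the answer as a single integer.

Block summaries:
  b0 def {t,z} use ∅
  b1 def {h} use ∅
  b2 def {h,z} use ∅
  b3 def {y} use ∅
  b4 def {h,t,y} use ∅
  b5 def {t} use ∅
  b6 def {t} use {t,z}
  b7 def {h,z} use {z}
  b8 def {z} use {t}

Backward fixpoint:
  b0: in=∅ out={t,z}
  b1: in=∅ out=∅
  b2: in=∅ out={z}
  b3: in={z} out={z}
  b4: in={z} out={t,z}
  b5: in={z} out={t,z}
  b6: in={t,z} out={t,z}
  b7: in={t,z} out={t}
  b8: in={t} out=∅

Interfere edges:
  h — {t,z}
  t — {h,y,z}
  y — {t,z}
  z — {h,t,y}

Colouring:
  clique {h,t,z} ⇒ need ≥ 3
  3-colouring: R0={t}  R1={z}  R2={h,y}
  χ = 3

Answer: 3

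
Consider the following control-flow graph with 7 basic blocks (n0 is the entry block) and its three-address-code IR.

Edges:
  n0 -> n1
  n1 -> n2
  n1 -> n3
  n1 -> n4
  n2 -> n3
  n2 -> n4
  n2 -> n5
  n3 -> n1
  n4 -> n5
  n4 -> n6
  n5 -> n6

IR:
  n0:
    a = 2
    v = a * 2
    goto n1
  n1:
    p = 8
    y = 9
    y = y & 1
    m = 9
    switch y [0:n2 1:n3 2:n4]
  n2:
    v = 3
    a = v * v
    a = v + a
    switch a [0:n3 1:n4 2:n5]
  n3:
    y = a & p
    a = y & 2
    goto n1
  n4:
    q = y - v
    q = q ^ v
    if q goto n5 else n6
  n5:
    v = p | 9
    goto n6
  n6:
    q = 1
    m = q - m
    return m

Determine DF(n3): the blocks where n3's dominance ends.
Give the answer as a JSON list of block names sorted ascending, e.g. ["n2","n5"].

idom tree: n1←n0 n2←n1 n3←n1 n4←n1 n5←n1 n6←n1
Dom at joins:
  n1: preds {n0,n3}: {n0} ∩ {n0,n1,n3} = {n0}; idom=n0
  n3: preds {n1,n2}: {n0,n1} ∩ {n0,n1,n2} = {n0,n1}; idom=n1
  n4: preds {n1,n2}: {n0,n1} ∩ {n0,n1,n2} = {n0,n1}; idom=n1
  n5: preds {n2,n4}: {n0,n1,n2} ∩ {n0,n1,n4} = {n0,n1}; idom=n1
  n6: preds {n4,n5}: {n0,n1,n4} ∩ {n0,n1,n5} = {n0,n1}; idom=n1

DF derivation:
  n1←n0: walk · to n0
  n1←n3: walk n3→n1 to n0
  n3←n1: walk · to n1
  n3←n2: walk n2 to n1
  n4←n1: walk · to n1
  n4←n2: walk n2 to n1
  n5←n2: walk n2 to n1
  n5←n4: walk n4 to n1
  n6←n4: walk n4 to n1
  n6←n5: walk n5 to n1
  n0: DF=∅
  n1: DF={n1}
  n2: DF={n3,n4,n5}
  n3: DF={n1}
  n4: DF={n5,n6}
  n5: DF={n6}
  n6: DF=∅

DF(n3) = ["n1"]

Answer: ["n1"]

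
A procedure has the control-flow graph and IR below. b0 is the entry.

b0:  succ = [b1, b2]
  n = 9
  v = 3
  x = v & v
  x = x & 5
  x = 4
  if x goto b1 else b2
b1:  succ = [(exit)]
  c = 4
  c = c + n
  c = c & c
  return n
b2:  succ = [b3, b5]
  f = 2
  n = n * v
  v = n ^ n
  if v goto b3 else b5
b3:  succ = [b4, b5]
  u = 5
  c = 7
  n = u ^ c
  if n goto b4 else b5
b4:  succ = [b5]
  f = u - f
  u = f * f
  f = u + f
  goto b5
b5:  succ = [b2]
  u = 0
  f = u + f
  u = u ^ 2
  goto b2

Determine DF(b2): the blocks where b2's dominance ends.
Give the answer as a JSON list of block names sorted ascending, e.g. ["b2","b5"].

idom tree: b1←b0 b2←b0 b3←b2 b4←b3 b5←b2
Dom at joins:
  b2: preds {b0,b5}: {b0} ∩ {b0,b2,b5} = {b0}; idom=b0
  b5: preds {b2,b3,b4}: {b0,b2} ∩ {b0,b2,b3} ∩ {b0,b2,b3,b4} = {b0,b2}; idom=b2

DF derivation:
  b2←b0: walk · to b0
  b2←b5: walk b5→b2 to b0
  b5←b2: walk · to b2
  b5←b3: walk b3 to b2
  b5←b4: walk b4→b3 to b2
  DF(b0)=∅
  DF(b1)=∅
  DF(b2)={b2}
  DF(b3)={b5}
  DF(b4)={b5}
  DF(b5)={b2}

DF(b2) = ["b2"]

Answer: ["b2"]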